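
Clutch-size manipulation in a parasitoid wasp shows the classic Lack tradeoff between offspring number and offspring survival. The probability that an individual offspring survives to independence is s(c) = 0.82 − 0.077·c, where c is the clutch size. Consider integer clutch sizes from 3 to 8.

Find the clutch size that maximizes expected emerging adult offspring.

5

Expected emerging adult offspring = c × s(c):
  c=3: 3 × 0.589 = 1.767
  c=4: 4 × 0.512 = 2.048
  c=5: 5 × 0.435 = 2.175
  c=6: 6 × 0.358 = 2.148
  c=7: 7 × 0.281 = 1.967
  c=8: 8 × 0.204 = 1.632
Maximum at c = 5 (2.175 emerging adult offspring).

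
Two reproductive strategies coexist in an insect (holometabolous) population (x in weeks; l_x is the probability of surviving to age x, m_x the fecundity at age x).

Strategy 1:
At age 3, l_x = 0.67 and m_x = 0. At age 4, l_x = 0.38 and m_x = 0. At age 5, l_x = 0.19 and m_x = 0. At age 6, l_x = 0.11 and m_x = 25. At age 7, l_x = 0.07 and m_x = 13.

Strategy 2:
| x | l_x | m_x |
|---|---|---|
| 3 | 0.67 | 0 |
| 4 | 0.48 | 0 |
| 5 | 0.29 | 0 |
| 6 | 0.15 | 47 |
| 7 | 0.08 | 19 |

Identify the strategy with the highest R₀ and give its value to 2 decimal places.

8.57

Strategy 1: R₀ = 0.67×0 + 0.38×0 + 0.19×0 + 0.11×25 + 0.07×13 = 3.6600
Strategy 2: R₀ = 0.67×0 + 0.48×0 + 0.29×0 + 0.15×47 + 0.08×19 = 8.5700
Highest R₀: strategy 2 with 8.5700.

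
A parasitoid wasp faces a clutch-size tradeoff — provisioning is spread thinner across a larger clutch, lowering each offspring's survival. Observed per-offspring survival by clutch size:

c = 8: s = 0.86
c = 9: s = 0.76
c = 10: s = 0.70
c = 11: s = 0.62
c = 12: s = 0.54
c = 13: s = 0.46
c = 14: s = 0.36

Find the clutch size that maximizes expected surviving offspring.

10

Expected surviving offspring = c × s(c):
  c=8: 8 × 0.86 = 6.880
  c=9: 9 × 0.76 = 6.840
  c=10: 10 × 0.70 = 7.000
  c=11: 11 × 0.62 = 6.820
  c=12: 12 × 0.54 = 6.480
  c=13: 13 × 0.46 = 5.980
  c=14: 14 × 0.36 = 5.040
Maximum at c = 10 (7.000 surviving offspring).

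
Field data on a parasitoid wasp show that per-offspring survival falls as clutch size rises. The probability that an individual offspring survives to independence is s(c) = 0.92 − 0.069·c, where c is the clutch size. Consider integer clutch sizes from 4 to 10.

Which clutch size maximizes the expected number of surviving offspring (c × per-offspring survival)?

Expected surviving offspring = c × s(c):
  c=4: 4 × 0.644 = 2.576
  c=5: 5 × 0.575 = 2.875
  c=6: 6 × 0.506 = 3.036
  c=7: 7 × 0.437 = 3.059
  c=8: 8 × 0.368 = 2.944
  c=9: 9 × 0.299 = 2.691
  c=10: 10 × 0.230 = 2.300
Maximum at c = 7 (3.059 surviving offspring).

7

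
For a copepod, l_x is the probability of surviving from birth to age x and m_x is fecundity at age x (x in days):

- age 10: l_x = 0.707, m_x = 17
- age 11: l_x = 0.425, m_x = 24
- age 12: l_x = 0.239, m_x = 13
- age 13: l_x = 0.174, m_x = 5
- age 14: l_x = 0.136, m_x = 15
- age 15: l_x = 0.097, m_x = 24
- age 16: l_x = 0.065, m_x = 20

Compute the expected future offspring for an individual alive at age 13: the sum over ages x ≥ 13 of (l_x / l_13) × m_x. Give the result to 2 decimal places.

l_13 = 0.174. Conditional survival from age 13 to x is l_x / l_13.
  x=13: (0.174/0.174) × 5 = 5.0000
  x=14: (0.136/0.174) × 15 = 11.7241
  x=15: (0.097/0.174) × 24 = 13.3793
  x=16: (0.065/0.174) × 20 = 7.4713
Sum = 5.0000 + 11.7241 + 13.3793 + 7.4713 = 37.5747

37.57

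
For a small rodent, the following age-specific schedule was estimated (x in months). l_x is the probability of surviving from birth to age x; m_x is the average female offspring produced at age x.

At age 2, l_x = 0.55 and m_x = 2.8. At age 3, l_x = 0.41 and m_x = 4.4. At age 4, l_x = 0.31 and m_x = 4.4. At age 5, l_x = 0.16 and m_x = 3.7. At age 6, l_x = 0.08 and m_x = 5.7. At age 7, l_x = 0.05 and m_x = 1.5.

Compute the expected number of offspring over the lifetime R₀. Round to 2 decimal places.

R₀ = Σ l_x m_x:
  age 2: 0.55 × 2.8 = 1.5400
  age 3: 0.41 × 4.4 = 1.8040
  age 4: 0.31 × 4.4 = 1.3640
  age 5: 0.16 × 3.7 = 0.5920
  age 6: 0.08 × 5.7 = 0.4560
  age 7: 0.05 × 1.5 = 0.0750
R₀ = 1.5400 + 1.8040 + 1.3640 + 0.5920 + 0.4560 + 0.0750 = 5.8310

5.83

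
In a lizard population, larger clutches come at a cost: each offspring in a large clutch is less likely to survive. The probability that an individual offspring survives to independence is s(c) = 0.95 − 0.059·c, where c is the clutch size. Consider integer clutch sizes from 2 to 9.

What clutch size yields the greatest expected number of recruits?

Expected recruits = c × s(c):
  c=2: 2 × 0.832 = 1.664
  c=3: 3 × 0.773 = 2.319
  c=4: 4 × 0.714 = 2.856
  c=5: 5 × 0.655 = 3.275
  c=6: 6 × 0.596 = 3.576
  c=7: 7 × 0.537 = 3.759
  c=8: 8 × 0.478 = 3.824
  c=9: 9 × 0.419 = 3.771
Maximum at c = 8 (3.824 recruits).

8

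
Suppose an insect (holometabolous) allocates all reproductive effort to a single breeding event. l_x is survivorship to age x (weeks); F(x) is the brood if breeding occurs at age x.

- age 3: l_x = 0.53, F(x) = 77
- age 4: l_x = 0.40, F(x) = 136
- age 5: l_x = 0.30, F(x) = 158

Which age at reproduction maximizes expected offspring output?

4

Expected offspring if breeding at age x = l_x × F(x):
  age 3: 0.53 × 77 = 40.810
  age 4: 0.40 × 136 = 54.400
  age 5: 0.30 × 158 = 47.400
Maximum at age 4 (54.400).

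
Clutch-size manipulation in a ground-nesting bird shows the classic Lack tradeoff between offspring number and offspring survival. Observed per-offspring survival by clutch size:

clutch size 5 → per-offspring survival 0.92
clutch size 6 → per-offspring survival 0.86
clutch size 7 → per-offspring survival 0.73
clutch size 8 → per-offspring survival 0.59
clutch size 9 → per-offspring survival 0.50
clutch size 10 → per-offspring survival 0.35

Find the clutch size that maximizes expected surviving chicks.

Expected surviving chicks = c × s(c):
  c=5: 5 × 0.92 = 4.600
  c=6: 6 × 0.86 = 5.160
  c=7: 7 × 0.73 = 5.110
  c=8: 8 × 0.59 = 4.720
  c=9: 9 × 0.50 = 4.500
  c=10: 10 × 0.35 = 3.500
Maximum at c = 6 (5.160 surviving chicks).

6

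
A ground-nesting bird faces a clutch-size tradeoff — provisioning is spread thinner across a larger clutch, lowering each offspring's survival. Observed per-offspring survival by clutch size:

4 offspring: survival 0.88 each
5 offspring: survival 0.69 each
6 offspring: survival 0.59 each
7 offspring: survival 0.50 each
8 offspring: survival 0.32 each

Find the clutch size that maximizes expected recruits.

Expected recruits = c × s(c):
  c=4: 4 × 0.88 = 3.520
  c=5: 5 × 0.69 = 3.450
  c=6: 6 × 0.59 = 3.540
  c=7: 7 × 0.50 = 3.500
  c=8: 8 × 0.32 = 2.560
Maximum at c = 6 (3.540 recruits).

6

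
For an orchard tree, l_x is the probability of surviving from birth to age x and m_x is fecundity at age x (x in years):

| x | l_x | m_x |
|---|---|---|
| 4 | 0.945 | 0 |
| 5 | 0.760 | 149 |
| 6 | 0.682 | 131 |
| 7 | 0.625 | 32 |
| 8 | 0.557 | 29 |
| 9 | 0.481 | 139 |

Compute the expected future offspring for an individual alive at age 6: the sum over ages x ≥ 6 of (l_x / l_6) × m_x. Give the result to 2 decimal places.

l_6 = 0.682. Conditional survival from age 6 to x is l_x / l_6.
  x=6: (0.682/0.682) × 131 = 131.0000
  x=7: (0.625/0.682) × 32 = 29.3255
  x=8: (0.557/0.682) × 29 = 23.6848
  x=9: (0.481/0.682) × 139 = 98.0337
Sum = 131.0000 + 29.3255 + 23.6848 + 98.0337 = 282.0440

282.04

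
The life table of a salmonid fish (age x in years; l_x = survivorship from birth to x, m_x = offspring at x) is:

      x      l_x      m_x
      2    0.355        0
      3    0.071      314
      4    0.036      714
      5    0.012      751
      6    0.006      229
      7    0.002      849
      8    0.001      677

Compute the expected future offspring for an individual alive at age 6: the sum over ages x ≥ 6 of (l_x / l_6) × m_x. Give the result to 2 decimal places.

624.83

l_6 = 0.006. Conditional survival from age 6 to x is l_x / l_6.
  x=6: (0.006/0.006) × 229 = 229.0000
  x=7: (0.002/0.006) × 849 = 283.0000
  x=8: (0.001/0.006) × 677 = 112.8333
Sum = 229.0000 + 283.0000 + 112.8333 = 624.8333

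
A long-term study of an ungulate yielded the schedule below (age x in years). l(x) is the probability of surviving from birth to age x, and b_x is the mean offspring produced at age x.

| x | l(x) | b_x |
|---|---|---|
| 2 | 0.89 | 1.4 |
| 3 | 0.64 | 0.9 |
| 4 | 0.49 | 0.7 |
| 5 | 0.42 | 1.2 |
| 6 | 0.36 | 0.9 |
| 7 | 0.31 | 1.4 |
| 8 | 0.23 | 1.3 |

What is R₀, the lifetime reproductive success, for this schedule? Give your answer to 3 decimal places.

R₀ = Σ l(x) b_x:
  age 2: 0.89 × 1.4 = 1.2460
  age 3: 0.64 × 0.9 = 0.5760
  age 4: 0.49 × 0.7 = 0.3430
  age 5: 0.42 × 1.2 = 0.5040
  age 6: 0.36 × 0.9 = 0.3240
  age 7: 0.31 × 1.4 = 0.4340
  age 8: 0.23 × 1.3 = 0.2990
R₀ = 1.2460 + 0.5760 + 0.3430 + 0.5040 + 0.3240 + 0.4340 + 0.2990 = 3.7260

3.726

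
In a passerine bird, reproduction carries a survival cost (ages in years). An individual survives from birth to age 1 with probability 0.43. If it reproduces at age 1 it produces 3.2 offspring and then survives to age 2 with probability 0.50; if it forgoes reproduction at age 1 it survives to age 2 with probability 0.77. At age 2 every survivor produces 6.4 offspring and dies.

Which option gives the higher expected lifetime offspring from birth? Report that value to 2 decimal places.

breed at age 1: R₀ = 0.43 × (3.2 + 0.50 × 6.4) = 0.43 × 6.4000 = 2.7520
delay to age 2: R₀ = 0.43 × (0.77 × 6.4) = 0.43 × 4.9280 = 2.1190
Higher: breed at age 1 (2.7520).

2.75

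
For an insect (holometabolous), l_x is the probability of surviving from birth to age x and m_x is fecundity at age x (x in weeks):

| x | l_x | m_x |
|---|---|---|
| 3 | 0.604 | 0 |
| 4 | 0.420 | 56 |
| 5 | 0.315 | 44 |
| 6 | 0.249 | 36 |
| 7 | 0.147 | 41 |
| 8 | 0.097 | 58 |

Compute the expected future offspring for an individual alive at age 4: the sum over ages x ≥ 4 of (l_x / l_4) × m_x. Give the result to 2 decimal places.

l_4 = 0.420. Conditional survival from age 4 to x is l_x / l_4.
  x=4: (0.420/0.420) × 56 = 56.0000
  x=5: (0.315/0.420) × 44 = 33.0000
  x=6: (0.249/0.420) × 36 = 21.3429
  x=7: (0.147/0.420) × 41 = 14.3500
  x=8: (0.097/0.420) × 58 = 13.3952
Sum = 56.0000 + 33.0000 + 21.3429 + 14.3500 + 13.3952 = 138.0881

138.09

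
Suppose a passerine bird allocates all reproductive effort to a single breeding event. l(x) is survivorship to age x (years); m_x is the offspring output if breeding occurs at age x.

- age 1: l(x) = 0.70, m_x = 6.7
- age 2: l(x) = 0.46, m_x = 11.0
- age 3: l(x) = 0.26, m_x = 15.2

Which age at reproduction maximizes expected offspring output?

2

Expected offspring if breeding at age x = l(x) × m_x:
  age 1: 0.70 × 6.7 = 4.690
  age 2: 0.46 × 11.0 = 5.060
  age 3: 0.26 × 15.2 = 3.952
Maximum at age 2 (5.060).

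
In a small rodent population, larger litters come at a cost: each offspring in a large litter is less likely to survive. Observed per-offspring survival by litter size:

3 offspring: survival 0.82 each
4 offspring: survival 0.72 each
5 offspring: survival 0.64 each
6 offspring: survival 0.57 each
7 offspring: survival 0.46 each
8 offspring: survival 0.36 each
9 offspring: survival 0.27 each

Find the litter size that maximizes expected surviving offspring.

6

Expected surviving offspring = c × s(c):
  c=3: 3 × 0.82 = 2.460
  c=4: 4 × 0.72 = 2.880
  c=5: 5 × 0.64 = 3.200
  c=6: 6 × 0.57 = 3.420
  c=7: 7 × 0.46 = 3.220
  c=8: 8 × 0.36 = 2.880
  c=9: 9 × 0.27 = 2.430
Maximum at c = 6 (3.420 surviving offspring).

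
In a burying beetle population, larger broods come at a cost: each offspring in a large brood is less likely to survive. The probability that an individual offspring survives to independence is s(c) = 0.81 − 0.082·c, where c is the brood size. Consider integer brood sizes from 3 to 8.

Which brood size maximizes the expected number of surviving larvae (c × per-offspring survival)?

5

Expected surviving larvae = c × s(c):
  c=3: 3 × 0.564 = 1.692
  c=4: 4 × 0.482 = 1.928
  c=5: 5 × 0.400 = 2.000
  c=6: 6 × 0.318 = 1.908
  c=7: 7 × 0.236 = 1.652
  c=8: 8 × 0.154 = 1.232
Maximum at c = 5 (2.000 surviving larvae).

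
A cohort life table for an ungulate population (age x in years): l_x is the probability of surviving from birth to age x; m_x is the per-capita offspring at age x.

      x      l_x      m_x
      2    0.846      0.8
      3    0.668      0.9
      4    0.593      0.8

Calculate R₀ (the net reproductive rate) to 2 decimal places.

1.75

R₀ = Σ l_x m_x:
  age 2: 0.846 × 0.8 = 0.6768
  age 3: 0.668 × 0.9 = 0.6012
  age 4: 0.593 × 0.8 = 0.4744
R₀ = 0.6768 + 0.6012 + 0.4744 = 1.7524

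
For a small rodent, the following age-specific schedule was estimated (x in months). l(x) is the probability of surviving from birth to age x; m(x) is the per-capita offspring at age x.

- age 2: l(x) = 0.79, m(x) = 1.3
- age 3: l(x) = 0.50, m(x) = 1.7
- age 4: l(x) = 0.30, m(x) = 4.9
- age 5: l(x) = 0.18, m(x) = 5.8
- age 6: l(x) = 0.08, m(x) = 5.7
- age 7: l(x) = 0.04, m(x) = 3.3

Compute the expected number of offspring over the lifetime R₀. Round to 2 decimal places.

R₀ = Σ l(x) m(x):
  age 2: 0.79 × 1.3 = 1.0270
  age 3: 0.50 × 1.7 = 0.8500
  age 4: 0.30 × 4.9 = 1.4700
  age 5: 0.18 × 5.8 = 1.0440
  age 6: 0.08 × 5.7 = 0.4560
  age 7: 0.04 × 3.3 = 0.1320
R₀ = 1.0270 + 0.8500 + 1.4700 + 1.0440 + 0.4560 + 0.1320 = 4.9790

4.98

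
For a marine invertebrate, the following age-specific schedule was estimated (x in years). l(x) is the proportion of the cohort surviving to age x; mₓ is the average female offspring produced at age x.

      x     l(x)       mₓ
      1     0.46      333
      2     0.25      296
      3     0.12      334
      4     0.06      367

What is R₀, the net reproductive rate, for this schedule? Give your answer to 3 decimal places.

R₀ = Σ l(x) mₓ:
  age 1: 0.46 × 333 = 153.1800
  age 2: 0.25 × 296 = 74.0000
  age 3: 0.12 × 334 = 40.0800
  age 4: 0.06 × 367 = 22.0200
R₀ = 153.1800 + 74.0000 + 40.0800 + 22.0200 = 289.2800

289.280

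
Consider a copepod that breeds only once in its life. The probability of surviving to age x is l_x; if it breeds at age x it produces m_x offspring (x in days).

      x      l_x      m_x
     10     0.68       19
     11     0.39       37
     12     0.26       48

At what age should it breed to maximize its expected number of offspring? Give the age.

11

Expected offspring if breeding at age x = l_x × m_x:
  age 10: 0.68 × 19 = 12.920
  age 11: 0.39 × 37 = 14.430
  age 12: 0.26 × 48 = 12.480
Maximum at age 11 (14.430).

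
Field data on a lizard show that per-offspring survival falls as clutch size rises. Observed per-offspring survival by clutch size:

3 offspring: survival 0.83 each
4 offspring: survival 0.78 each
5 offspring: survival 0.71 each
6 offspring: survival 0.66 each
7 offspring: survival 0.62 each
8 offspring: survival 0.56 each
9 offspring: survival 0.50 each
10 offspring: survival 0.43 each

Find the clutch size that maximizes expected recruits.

Expected recruits = c × s(c):
  c=3: 3 × 0.83 = 2.490
  c=4: 4 × 0.78 = 3.120
  c=5: 5 × 0.71 = 3.550
  c=6: 6 × 0.66 = 3.960
  c=7: 7 × 0.62 = 4.340
  c=8: 8 × 0.56 = 4.480
  c=9: 9 × 0.50 = 4.500
  c=10: 10 × 0.43 = 4.300
Maximum at c = 9 (4.500 recruits).

9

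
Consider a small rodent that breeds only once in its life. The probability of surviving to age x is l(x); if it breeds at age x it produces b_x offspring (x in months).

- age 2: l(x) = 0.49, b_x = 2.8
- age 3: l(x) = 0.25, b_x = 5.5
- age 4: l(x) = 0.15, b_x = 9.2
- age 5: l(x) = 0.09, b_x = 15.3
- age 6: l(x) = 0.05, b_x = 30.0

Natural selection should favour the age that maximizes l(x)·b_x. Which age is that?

Expected offspring if breeding at age x = l(x) × b_x:
  age 2: 0.49 × 2.8 = 1.372
  age 3: 0.25 × 5.5 = 1.375
  age 4: 0.15 × 9.2 = 1.380
  age 5: 0.09 × 15.3 = 1.377
  age 6: 0.05 × 30.0 = 1.500
Maximum at age 6 (1.500).

6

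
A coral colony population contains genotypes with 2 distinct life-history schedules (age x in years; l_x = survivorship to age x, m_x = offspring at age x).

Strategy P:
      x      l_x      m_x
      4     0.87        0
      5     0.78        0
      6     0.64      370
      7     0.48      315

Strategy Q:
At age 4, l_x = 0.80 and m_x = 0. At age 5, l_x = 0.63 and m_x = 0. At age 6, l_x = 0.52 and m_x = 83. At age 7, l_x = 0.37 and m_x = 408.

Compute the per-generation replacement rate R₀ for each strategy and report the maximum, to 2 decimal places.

388.00

Strategy P: R₀ = 0.87×0 + 0.78×0 + 0.64×370 + 0.48×315 = 388.0000
Strategy Q: R₀ = 0.80×0 + 0.63×0 + 0.52×83 + 0.37×408 = 194.1200
Highest R₀: strategy P with 388.0000.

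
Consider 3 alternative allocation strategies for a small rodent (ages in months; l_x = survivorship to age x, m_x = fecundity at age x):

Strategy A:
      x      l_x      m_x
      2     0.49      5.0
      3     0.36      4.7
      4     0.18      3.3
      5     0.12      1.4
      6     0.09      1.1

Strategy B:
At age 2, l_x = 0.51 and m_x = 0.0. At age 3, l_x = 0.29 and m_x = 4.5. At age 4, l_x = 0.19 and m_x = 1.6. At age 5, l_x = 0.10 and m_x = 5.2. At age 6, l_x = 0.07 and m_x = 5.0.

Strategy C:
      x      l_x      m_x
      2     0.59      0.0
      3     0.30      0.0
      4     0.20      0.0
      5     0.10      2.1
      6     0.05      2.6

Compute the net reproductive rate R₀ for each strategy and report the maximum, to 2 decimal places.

5.00

Strategy A: R₀ = 0.49×5.0 + 0.36×4.7 + 0.18×3.3 + 0.12×1.4 + 0.09×1.1 = 5.0030
Strategy B: R₀ = 0.51×0.0 + 0.29×4.5 + 0.19×1.6 + 0.10×5.2 + 0.07×5.0 = 2.4790
Strategy C: R₀ = 0.59×0.0 + 0.30×0.0 + 0.20×0.0 + 0.10×2.1 + 0.05×2.6 = 0.3400
Highest R₀: strategy A with 5.0030.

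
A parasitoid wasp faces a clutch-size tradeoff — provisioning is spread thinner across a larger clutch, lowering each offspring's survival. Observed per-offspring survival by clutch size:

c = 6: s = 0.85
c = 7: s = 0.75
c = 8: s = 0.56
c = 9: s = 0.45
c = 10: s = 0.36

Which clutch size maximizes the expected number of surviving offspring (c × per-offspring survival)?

7

Expected surviving offspring = c × s(c):
  c=6: 6 × 0.85 = 5.100
  c=7: 7 × 0.75 = 5.250
  c=8: 8 × 0.56 = 4.480
  c=9: 9 × 0.45 = 4.050
  c=10: 10 × 0.36 = 3.600
Maximum at c = 7 (5.250 surviving offspring).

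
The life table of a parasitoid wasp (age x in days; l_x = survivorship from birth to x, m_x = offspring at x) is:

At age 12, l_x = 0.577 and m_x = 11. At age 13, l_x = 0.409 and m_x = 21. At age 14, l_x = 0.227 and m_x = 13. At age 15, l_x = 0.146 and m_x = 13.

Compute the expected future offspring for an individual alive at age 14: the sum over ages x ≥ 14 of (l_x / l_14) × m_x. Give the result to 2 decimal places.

l_14 = 0.227. Conditional survival from age 14 to x is l_x / l_14.
  x=14: (0.227/0.227) × 13 = 13.0000
  x=15: (0.146/0.227) × 13 = 8.3612
Sum = 13.0000 + 8.3612 = 21.3612

21.36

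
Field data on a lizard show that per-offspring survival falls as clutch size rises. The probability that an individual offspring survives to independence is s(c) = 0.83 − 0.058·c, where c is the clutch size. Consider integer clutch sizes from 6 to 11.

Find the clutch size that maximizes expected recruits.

7

Expected recruits = c × s(c):
  c=6: 6 × 0.482 = 2.892
  c=7: 7 × 0.424 = 2.968
  c=8: 8 × 0.366 = 2.928
  c=9: 9 × 0.308 = 2.772
  c=10: 10 × 0.250 = 2.500
  c=11: 11 × 0.192 = 2.112
Maximum at c = 7 (2.968 recruits).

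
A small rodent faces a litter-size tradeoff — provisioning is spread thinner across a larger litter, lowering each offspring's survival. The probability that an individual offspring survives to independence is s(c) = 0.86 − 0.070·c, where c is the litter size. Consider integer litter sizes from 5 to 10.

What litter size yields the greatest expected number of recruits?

Expected recruits = c × s(c):
  c=5: 5 × 0.510 = 2.550
  c=6: 6 × 0.440 = 2.640
  c=7: 7 × 0.370 = 2.590
  c=8: 8 × 0.300 = 2.400
  c=9: 9 × 0.230 = 2.070
  c=10: 10 × 0.160 = 1.600
Maximum at c = 6 (2.640 recruits).

6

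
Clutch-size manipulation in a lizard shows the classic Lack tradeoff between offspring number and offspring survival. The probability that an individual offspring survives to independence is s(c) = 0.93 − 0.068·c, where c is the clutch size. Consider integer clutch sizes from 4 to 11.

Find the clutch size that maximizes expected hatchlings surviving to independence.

Expected hatchlings surviving to independence = c × s(c):
  c=4: 4 × 0.658 = 2.632
  c=5: 5 × 0.590 = 2.950
  c=6: 6 × 0.522 = 3.132
  c=7: 7 × 0.454 = 3.178
  c=8: 8 × 0.386 = 3.088
  c=9: 9 × 0.318 = 2.862
  c=10: 10 × 0.250 = 2.500
  c=11: 11 × 0.182 = 2.002
Maximum at c = 7 (3.178 hatchlings surviving to independence).

7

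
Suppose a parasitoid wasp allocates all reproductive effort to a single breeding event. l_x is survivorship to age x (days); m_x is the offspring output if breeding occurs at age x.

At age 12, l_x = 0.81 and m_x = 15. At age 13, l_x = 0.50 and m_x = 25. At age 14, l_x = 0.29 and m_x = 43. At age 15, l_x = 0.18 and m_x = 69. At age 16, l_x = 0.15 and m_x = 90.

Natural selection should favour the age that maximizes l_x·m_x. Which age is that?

16

Expected offspring if breeding at age x = l_x × m_x:
  age 12: 0.81 × 15 = 12.150
  age 13: 0.50 × 25 = 12.500
  age 14: 0.29 × 43 = 12.470
  age 15: 0.18 × 69 = 12.420
  age 16: 0.15 × 90 = 13.500
Maximum at age 16 (13.500).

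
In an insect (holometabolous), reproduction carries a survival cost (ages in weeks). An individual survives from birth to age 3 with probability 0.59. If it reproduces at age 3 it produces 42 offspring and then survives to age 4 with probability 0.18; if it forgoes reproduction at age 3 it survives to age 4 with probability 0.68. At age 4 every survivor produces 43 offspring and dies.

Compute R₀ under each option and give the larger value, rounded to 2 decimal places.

29.35

breed at age 3: R₀ = 0.59 × (42 + 0.18 × 43) = 0.59 × 49.7400 = 29.3466
delay to age 4: R₀ = 0.59 × (0.68 × 43) = 0.59 × 29.2400 = 17.2516
Higher: breed at age 3 (29.3466).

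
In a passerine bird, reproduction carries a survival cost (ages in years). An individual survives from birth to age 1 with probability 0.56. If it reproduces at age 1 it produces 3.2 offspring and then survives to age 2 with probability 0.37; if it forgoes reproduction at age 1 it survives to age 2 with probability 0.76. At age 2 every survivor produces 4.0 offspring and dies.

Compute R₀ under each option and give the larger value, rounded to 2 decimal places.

2.62

breed at age 1: R₀ = 0.56 × (3.2 + 0.37 × 4.0) = 0.56 × 4.6800 = 2.6208
delay to age 2: R₀ = 0.56 × (0.76 × 4.0) = 0.56 × 3.0400 = 1.7024
Higher: breed at age 1 (2.6208).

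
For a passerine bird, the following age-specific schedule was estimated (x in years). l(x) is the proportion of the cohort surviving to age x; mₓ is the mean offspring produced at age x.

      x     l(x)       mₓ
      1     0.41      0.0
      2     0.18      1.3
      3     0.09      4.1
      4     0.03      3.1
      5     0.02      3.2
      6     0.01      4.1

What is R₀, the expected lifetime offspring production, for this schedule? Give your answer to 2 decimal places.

0.80

R₀ = Σ l(x) mₓ:
  age 1: 0.41 × 0.0 = 0.0000
  age 2: 0.18 × 1.3 = 0.2340
  age 3: 0.09 × 4.1 = 0.3690
  age 4: 0.03 × 3.1 = 0.0930
  age 5: 0.02 × 3.2 = 0.0640
  age 6: 0.01 × 4.1 = 0.0410
R₀ = 0.0000 + 0.2340 + 0.3690 + 0.0930 + 0.0640 + 0.0410 = 0.8010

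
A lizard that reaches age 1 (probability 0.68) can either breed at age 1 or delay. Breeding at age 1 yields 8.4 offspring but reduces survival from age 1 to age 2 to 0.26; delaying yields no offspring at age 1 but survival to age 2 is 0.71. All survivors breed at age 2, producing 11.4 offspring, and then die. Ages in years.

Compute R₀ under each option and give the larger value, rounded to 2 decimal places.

breed at age 1: R₀ = 0.68 × (8.4 + 0.26 × 11.4) = 0.68 × 11.3640 = 7.7275
delay to age 2: R₀ = 0.68 × (0.71 × 11.4) = 0.68 × 8.0940 = 5.5039
Higher: breed at age 1 (7.7275).

7.73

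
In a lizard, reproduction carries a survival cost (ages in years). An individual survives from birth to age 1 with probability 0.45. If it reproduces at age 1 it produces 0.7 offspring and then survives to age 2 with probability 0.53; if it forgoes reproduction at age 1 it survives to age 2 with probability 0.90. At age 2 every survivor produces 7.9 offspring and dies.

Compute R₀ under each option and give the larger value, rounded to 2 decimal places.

3.20

breed at age 1: R₀ = 0.45 × (0.7 + 0.53 × 7.9) = 0.45 × 4.8870 = 2.1992
delay to age 2: R₀ = 0.45 × (0.90 × 7.9) = 0.45 × 7.1100 = 3.1995
Higher: delay to age 2 (3.1995).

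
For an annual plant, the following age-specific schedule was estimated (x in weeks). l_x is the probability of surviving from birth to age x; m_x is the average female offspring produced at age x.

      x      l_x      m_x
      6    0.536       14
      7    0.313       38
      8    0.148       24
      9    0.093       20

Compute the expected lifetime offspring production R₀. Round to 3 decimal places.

24.810

R₀ = Σ l_x m_x:
  age 6: 0.536 × 14 = 7.5040
  age 7: 0.313 × 38 = 11.8940
  age 8: 0.148 × 24 = 3.5520
  age 9: 0.093 × 20 = 1.8600
R₀ = 7.5040 + 11.8940 + 3.5520 + 1.8600 = 24.8100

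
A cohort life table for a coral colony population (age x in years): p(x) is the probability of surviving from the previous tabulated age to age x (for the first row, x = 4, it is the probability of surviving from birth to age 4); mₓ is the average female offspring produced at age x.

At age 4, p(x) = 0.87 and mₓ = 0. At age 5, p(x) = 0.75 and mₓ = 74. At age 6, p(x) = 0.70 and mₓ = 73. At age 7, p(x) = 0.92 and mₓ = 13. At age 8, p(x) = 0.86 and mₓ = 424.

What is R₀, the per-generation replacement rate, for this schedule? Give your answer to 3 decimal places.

240.316

Survivorship from birth: l_x = p_4·p_5·…·p_x.
  l_4 = 0.87000
  l_5 = 0.65250
  l_6 = 0.45675
  l_7 = 0.42021
  l_8 = 0.36138
R₀ = Σ l_x mₓ:
  age 4: 0.87000 × 0 = 0.0000
  age 5: 0.65250 × 74 = 48.2850
  age 6: 0.45675 × 73 = 33.3428
  age 7: 0.42021 × 13 = 5.4627
  age 8: 0.36138 × 424 = 153.2251
R₀ = 0.0000 + 48.2850 + 33.3428 + 5.4627 + 153.2251 = 240.3156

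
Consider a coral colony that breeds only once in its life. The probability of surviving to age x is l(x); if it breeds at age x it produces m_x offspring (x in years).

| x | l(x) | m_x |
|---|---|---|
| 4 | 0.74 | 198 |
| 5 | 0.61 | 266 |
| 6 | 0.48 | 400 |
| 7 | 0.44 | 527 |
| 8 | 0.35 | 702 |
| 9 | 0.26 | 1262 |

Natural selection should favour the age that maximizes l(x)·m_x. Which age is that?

Expected offspring if breeding at age x = l(x) × m_x:
  age 4: 0.74 × 198 = 146.520
  age 5: 0.61 × 266 = 162.260
  age 6: 0.48 × 400 = 192.000
  age 7: 0.44 × 527 = 231.880
  age 8: 0.35 × 702 = 245.700
  age 9: 0.26 × 1262 = 328.120
Maximum at age 9 (328.120).

9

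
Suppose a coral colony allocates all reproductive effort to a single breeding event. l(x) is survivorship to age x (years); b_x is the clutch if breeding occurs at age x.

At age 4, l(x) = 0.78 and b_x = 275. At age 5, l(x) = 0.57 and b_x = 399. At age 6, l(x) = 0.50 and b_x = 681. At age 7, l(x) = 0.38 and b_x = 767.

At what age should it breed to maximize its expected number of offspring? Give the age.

6

Expected offspring if breeding at age x = l(x) × b_x:
  age 4: 0.78 × 275 = 214.500
  age 5: 0.57 × 399 = 227.430
  age 6: 0.50 × 681 = 340.500
  age 7: 0.38 × 767 = 291.460
Maximum at age 6 (340.500).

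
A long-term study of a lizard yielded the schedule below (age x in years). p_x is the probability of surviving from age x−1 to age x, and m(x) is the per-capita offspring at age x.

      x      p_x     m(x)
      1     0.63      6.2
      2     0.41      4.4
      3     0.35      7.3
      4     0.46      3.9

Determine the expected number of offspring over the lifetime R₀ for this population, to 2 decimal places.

5.86

Survivorship from birth: l_x = p_1·p_2·…·p_x.
  l_1 = 0.63000
  l_2 = 0.25830
  l_3 = 0.09040
  l_4 = 0.04159
R₀ = Σ l_x m(x):
  age 1: 0.63000 × 6.2 = 3.9060
  age 2: 0.25830 × 4.4 = 1.1365
  age 3: 0.09040 × 7.3 = 0.6599
  age 4: 0.04159 × 3.9 = 0.1622
R₀ = 3.9060 + 1.1365 + 0.6599 + 0.1622 = 5.8646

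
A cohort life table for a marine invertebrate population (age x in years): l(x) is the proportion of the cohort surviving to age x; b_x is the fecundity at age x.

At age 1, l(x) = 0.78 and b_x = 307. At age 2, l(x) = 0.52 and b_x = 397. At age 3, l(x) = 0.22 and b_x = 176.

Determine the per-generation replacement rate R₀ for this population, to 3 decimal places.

484.620

R₀ = Σ l(x) b_x:
  age 1: 0.78 × 307 = 239.4600
  age 2: 0.52 × 397 = 206.4400
  age 3: 0.22 × 176 = 38.7200
R₀ = 239.4600 + 206.4400 + 38.7200 = 484.6200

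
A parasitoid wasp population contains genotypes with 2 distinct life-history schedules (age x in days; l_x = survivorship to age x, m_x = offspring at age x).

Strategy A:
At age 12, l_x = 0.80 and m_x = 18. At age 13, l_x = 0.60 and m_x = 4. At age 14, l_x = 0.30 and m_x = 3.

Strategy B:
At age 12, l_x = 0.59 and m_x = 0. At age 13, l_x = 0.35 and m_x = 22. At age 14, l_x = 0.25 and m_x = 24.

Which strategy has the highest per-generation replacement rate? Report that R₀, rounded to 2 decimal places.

Strategy A: R₀ = 0.80×18 + 0.60×4 + 0.30×3 = 17.7000
Strategy B: R₀ = 0.59×0 + 0.35×22 + 0.25×24 = 13.7000
Highest R₀: strategy A with 17.7000.

17.70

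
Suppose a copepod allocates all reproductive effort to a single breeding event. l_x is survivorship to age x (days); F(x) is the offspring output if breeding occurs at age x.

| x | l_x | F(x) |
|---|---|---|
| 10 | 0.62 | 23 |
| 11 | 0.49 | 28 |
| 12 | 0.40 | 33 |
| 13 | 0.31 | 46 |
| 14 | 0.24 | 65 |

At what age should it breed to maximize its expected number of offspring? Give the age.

14

Expected offspring if breeding at age x = l_x × F(x):
  age 10: 0.62 × 23 = 14.260
  age 11: 0.49 × 28 = 13.720
  age 12: 0.40 × 33 = 13.200
  age 13: 0.31 × 46 = 14.260
  age 14: 0.24 × 65 = 15.600
Maximum at age 14 (15.600).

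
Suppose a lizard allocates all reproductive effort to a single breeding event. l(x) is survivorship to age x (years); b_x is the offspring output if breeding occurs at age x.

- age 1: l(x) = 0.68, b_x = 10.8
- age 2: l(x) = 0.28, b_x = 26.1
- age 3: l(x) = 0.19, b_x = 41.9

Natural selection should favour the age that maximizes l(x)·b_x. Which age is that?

Expected offspring if breeding at age x = l(x) × b_x:
  age 1: 0.68 × 10.8 = 7.344
  age 2: 0.28 × 26.1 = 7.308
  age 3: 0.19 × 41.9 = 7.961
Maximum at age 3 (7.961).

3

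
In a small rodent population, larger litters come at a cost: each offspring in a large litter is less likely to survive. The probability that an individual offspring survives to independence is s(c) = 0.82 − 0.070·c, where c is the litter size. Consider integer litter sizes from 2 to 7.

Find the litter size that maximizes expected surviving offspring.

Expected surviving offspring = c × s(c):
  c=2: 2 × 0.680 = 1.360
  c=3: 3 × 0.610 = 1.830
  c=4: 4 × 0.540 = 2.160
  c=5: 5 × 0.470 = 2.350
  c=6: 6 × 0.400 = 2.400
  c=7: 7 × 0.330 = 2.310
Maximum at c = 6 (2.400 surviving offspring).

6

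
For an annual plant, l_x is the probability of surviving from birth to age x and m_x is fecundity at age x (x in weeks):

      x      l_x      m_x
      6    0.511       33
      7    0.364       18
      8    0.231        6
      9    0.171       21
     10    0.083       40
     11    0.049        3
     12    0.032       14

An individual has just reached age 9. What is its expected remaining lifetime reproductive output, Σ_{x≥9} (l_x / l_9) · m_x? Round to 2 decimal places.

l_9 = 0.171. Conditional survival from age 9 to x is l_x / l_9.
  x=9: (0.171/0.171) × 21 = 21.0000
  x=10: (0.083/0.171) × 40 = 19.4152
  x=11: (0.049/0.171) × 3 = 0.8596
  x=12: (0.032/0.171) × 14 = 2.6199
Sum = 21.0000 + 19.4152 + 0.8596 + 2.6199 = 43.8947

43.89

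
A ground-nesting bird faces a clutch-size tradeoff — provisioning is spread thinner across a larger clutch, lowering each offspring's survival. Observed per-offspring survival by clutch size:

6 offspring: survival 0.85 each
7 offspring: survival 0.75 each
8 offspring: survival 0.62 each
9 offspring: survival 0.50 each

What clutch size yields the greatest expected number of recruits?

7

Expected recruits = c × s(c):
  c=6: 6 × 0.85 = 5.100
  c=7: 7 × 0.75 = 5.250
  c=8: 8 × 0.62 = 4.960
  c=9: 9 × 0.50 = 4.500
Maximum at c = 7 (5.250 recruits).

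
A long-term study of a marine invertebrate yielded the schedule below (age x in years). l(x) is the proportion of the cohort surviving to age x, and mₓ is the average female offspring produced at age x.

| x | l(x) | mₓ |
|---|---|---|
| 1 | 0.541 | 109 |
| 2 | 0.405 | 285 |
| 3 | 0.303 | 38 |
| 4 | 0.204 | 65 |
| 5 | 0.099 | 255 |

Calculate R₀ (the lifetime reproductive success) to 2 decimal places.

224.41

R₀ = Σ l(x) mₓ:
  age 1: 0.541 × 109 = 58.9690
  age 2: 0.405 × 285 = 115.4250
  age 3: 0.303 × 38 = 11.5140
  age 4: 0.204 × 65 = 13.2600
  age 5: 0.099 × 255 = 25.2450
R₀ = 58.9690 + 115.4250 + 11.5140 + 13.2600 + 25.2450 = 224.4130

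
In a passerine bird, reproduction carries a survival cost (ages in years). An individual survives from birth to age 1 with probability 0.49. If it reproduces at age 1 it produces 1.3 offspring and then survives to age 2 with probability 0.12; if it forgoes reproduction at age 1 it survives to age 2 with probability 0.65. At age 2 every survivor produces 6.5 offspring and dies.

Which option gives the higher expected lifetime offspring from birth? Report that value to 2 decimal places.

2.07

breed at age 1: R₀ = 0.49 × (1.3 + 0.12 × 6.5) = 0.49 × 2.0800 = 1.0192
delay to age 2: R₀ = 0.49 × (0.65 × 6.5) = 0.49 × 4.2250 = 2.0703
Higher: delay to age 2 (2.0703).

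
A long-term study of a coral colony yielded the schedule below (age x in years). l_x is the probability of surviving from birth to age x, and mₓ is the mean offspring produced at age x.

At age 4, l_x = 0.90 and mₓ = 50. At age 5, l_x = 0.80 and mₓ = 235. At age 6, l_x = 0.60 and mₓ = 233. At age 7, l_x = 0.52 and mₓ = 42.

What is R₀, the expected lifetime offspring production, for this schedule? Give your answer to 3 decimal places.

394.640

R₀ = Σ l_x mₓ:
  age 4: 0.90 × 50 = 45.0000
  age 5: 0.80 × 235 = 188.0000
  age 6: 0.60 × 233 = 139.8000
  age 7: 0.52 × 42 = 21.8400
R₀ = 45.0000 + 188.0000 + 139.8000 + 21.8400 = 394.6400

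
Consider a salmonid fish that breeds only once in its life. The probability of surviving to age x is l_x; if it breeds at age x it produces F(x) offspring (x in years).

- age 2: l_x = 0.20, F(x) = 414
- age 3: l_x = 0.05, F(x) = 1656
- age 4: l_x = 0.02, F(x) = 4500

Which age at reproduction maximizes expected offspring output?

Expected offspring if breeding at age x = l_x × F(x):
  age 2: 0.20 × 414 = 82.800
  age 3: 0.05 × 1656 = 82.800
  age 4: 0.02 × 4500 = 90.000
Maximum at age 4 (90.000).

4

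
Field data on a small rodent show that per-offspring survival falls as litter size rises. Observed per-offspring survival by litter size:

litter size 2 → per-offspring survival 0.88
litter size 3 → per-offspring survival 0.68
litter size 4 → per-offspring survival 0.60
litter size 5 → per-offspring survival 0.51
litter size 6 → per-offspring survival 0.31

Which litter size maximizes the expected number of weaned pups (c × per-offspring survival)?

5

Expected weaned pups = c × s(c):
  c=2: 2 × 0.88 = 1.760
  c=3: 3 × 0.68 = 2.040
  c=4: 4 × 0.60 = 2.400
  c=5: 5 × 0.51 = 2.550
  c=6: 6 × 0.31 = 1.860
Maximum at c = 5 (2.550 weaned pups).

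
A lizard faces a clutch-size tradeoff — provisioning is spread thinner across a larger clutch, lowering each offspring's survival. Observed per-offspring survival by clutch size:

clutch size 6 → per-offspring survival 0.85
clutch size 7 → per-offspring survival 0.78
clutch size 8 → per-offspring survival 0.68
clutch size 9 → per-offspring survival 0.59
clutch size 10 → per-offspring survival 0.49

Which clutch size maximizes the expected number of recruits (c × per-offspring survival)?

7

Expected recruits = c × s(c):
  c=6: 6 × 0.85 = 5.100
  c=7: 7 × 0.78 = 5.460
  c=8: 8 × 0.68 = 5.440
  c=9: 9 × 0.59 = 5.310
  c=10: 10 × 0.49 = 4.900
Maximum at c = 7 (5.460 recruits).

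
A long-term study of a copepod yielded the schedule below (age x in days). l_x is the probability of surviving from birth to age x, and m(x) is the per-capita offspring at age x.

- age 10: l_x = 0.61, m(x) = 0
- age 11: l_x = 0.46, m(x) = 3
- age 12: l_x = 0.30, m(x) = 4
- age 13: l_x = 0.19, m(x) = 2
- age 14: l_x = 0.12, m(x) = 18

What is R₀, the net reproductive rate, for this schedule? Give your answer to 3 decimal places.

R₀ = Σ l_x m(x):
  age 10: 0.61 × 0 = 0.0000
  age 11: 0.46 × 3 = 1.3800
  age 12: 0.30 × 4 = 1.2000
  age 13: 0.19 × 2 = 0.3800
  age 14: 0.12 × 18 = 2.1600
R₀ = 0.0000 + 1.3800 + 1.2000 + 0.3800 + 2.1600 = 5.1200

5.120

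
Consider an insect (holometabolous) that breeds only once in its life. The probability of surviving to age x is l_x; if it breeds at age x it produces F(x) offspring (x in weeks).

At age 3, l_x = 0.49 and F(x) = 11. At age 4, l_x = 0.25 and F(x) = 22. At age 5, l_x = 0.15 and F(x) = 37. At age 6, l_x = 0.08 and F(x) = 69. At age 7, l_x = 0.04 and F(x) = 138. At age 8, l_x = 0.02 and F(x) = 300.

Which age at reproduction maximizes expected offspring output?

Expected offspring if breeding at age x = l_x × F(x):
  age 3: 0.49 × 11 = 5.390
  age 4: 0.25 × 22 = 5.500
  age 5: 0.15 × 37 = 5.550
  age 6: 0.08 × 69 = 5.520
  age 7: 0.04 × 138 = 5.520
  age 8: 0.02 × 300 = 6.000
Maximum at age 8 (6.000).

8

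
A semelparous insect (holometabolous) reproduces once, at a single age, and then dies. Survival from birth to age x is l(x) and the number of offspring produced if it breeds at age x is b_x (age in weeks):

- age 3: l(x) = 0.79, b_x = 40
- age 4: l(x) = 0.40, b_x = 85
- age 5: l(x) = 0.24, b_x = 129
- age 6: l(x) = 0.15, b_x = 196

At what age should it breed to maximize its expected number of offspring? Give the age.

Expected offspring if breeding at age x = l(x) × b_x:
  age 3: 0.79 × 40 = 31.600
  age 4: 0.40 × 85 = 34.000
  age 5: 0.24 × 129 = 30.960
  age 6: 0.15 × 196 = 29.400
Maximum at age 4 (34.000).

4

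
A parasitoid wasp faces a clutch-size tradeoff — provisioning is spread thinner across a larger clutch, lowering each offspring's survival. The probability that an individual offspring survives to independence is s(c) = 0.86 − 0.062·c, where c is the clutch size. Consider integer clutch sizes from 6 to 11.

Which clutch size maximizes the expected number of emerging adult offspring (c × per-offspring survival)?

7

Expected emerging adult offspring = c × s(c):
  c=6: 6 × 0.488 = 2.928
  c=7: 7 × 0.426 = 2.982
  c=8: 8 × 0.364 = 2.912
  c=9: 9 × 0.302 = 2.718
  c=10: 10 × 0.240 = 2.400
  c=11: 11 × 0.178 = 1.958
Maximum at c = 7 (2.982 emerging adult offspring).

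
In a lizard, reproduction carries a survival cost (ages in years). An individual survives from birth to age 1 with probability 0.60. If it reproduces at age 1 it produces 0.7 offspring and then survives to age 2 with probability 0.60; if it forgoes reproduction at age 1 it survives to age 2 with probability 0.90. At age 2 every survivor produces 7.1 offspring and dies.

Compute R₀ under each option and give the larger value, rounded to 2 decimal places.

3.83

breed at age 1: R₀ = 0.60 × (0.7 + 0.60 × 7.1) = 0.60 × 4.9600 = 2.9760
delay to age 2: R₀ = 0.60 × (0.90 × 7.1) = 0.60 × 6.3900 = 3.8340
Higher: delay to age 2 (3.8340).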